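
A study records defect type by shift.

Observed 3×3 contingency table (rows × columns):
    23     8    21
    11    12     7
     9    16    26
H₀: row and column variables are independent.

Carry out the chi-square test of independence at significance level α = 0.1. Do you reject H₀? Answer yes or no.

Row totals [52, 30, 51], col totals [43, 36, 54], n=133
χ² = (23−16.81)²/16.81 + (8−14.08)²/14.08 + (21−21.11)²/21.11 + (11−9.70)²/9.70 + (12−8.12)²/8.12 + (7−12.18)²/12.18 + (9−16.49)²/16.49 + (16−13.80)²/13.80 + (26−20.71)²/20.71 = 14.2352
df = 4
p-value (upper-tail) = 0.00658
At α=0.1: p < α → reject H₀

reject H₀: yes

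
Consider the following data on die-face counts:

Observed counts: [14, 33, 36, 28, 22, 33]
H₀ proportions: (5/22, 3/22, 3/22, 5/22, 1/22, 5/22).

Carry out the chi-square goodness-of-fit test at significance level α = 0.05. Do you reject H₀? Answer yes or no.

reject H₀: yes

n = 166; E_i = n·p_i = [37.73, 22.64, 22.64, 37.73, 7.55, 37.73]
χ² = (14−37.73)²/37.73 + (33−22.64)²/22.64 + (36−22.64)²/22.64 + (28−37.73)²/37.73 + (22−7.55)²/7.55 + (33−37.73)²/37.73 = 58.3470
df = 5
p-value (upper-tail) = 0.00000
At α=0.05: p < α → reject H₀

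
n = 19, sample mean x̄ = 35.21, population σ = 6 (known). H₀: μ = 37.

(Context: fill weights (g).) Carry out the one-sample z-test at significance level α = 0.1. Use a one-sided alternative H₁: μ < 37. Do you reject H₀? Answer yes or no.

SE = σ/√n = 6/√19 = 1.3765
z = (x̄−μ₀)/SE = (35.21−37)/1.3765 = -1.3004
p-value (one-sided, H₁ less) = 0.09673
At α=0.1: p < α → reject H₀

reject H₀: yes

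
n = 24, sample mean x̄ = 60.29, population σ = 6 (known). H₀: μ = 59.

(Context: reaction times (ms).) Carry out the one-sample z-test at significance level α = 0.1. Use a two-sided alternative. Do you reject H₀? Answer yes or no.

reject H₀: no

SE = σ/√n = 6/√24 = 1.2247
z = (x̄−μ₀)/SE = (60.29−59)/1.2247 = 1.0533
p-value (two-sided) = 0.29221
At α=0.1: p ≥ α → fail to reject H₀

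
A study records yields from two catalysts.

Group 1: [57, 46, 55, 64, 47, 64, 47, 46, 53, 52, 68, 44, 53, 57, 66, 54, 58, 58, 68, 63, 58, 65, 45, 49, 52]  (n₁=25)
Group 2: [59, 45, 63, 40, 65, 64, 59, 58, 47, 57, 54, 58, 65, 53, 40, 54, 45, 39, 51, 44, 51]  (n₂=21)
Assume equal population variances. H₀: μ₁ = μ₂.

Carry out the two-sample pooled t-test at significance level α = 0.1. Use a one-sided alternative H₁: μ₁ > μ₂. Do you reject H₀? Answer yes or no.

x̄₁=55.560, s₁=7.600, n₁=25
x̄₂=52.905, s₂=8.473, n₂=21
s_p² = [24·7.600² + 20·8.473²]/44 = 64.1357
SE = √(s_p²·(1/25+1/21)) = 2.3705
t = (55.560−52.905)/2.3705 = 1.1201
df = 44
p-value (one-sided, H₁ greater) = 0.13438
At α=0.1: p ≥ α → fail to reject H₀

reject H₀: no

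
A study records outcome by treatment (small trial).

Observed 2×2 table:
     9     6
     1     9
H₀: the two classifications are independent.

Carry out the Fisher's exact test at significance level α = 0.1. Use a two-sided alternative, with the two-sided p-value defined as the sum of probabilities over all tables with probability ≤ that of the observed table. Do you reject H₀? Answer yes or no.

Margins: r₁=15, r₂=10, c₁=10, c₂=15, n=25
p_obs = C(15,9)·C(10,1)/C(25,10); sum pmf over tables with pmf ≤ p_obs
p-value (two-sided) = 0.01772
At α=0.1: p < α → reject H₀

reject H₀: yes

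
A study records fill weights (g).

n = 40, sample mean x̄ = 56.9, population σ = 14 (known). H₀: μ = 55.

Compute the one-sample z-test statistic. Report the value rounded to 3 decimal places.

test statistic = 0.858

SE = σ/√n = 14/√40 = 2.2136
z = (x̄−μ₀)/SE = (56.9−55)/2.2136 = 0.8583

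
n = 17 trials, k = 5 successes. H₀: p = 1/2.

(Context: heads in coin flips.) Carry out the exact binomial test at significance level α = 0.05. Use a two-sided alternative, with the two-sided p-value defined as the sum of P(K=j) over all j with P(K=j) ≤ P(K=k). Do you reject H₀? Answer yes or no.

reject H₀: no

Exact binomial: n=17, k=5, p₀=1/2=0.5000
P(X=j) = C(n,j)·p₀^j·(1−p₀)^(n−j); p = Σ P(X=j) over j with P(X=j) ≤ P(X=5)
p-value (two-sided) = 0.14346
At α=0.05: p ≥ α → fail to reject H₀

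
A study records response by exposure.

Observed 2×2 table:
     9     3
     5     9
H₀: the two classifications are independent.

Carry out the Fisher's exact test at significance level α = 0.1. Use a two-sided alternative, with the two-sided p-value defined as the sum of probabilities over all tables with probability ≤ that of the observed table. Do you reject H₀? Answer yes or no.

reject H₀: yes

Margins: r₁=12, r₂=14, c₁=14, c₂=12, n=26
p_obs = C(12,9)·C(14,5)/C(26,14); sum pmf over tables with pmf ≤ p_obs
p-value (two-sided) = 0.06184
At α=0.1: p < α → reject H₀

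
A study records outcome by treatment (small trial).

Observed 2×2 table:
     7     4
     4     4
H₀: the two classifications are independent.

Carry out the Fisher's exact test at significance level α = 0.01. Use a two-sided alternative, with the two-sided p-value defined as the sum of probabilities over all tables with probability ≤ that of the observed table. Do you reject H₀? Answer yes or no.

Margins: r₁=11, r₂=8, c₁=11, c₂=8, n=19
p_obs = C(11,7)·C(8,4)/C(19,11); sum pmf over tables with pmf ≤ p_obs
p-value (two-sided) = 0.65770
At α=0.01: p ≥ α → fail to reject H₀

reject H₀: no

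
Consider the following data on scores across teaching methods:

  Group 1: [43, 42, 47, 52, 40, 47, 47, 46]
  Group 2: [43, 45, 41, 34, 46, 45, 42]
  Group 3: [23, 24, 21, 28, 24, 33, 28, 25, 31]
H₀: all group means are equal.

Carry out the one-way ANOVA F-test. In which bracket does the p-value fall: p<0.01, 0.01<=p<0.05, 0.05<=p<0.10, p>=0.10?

Group means [45.50, 42.29, 26.33], grand mean 37.375
SSB = Σnᵢ(x̄ᵢ−x̄)² = 1794.196; SSW = ΣΣ(x−x̄ᵢ)² = 321.429
MSB = 1794.196/2 = 897.0982; MSW = 321.429/21 = 15.3061
F = MSB/MSW = 58.6104
df = (2, 21)
p-value (upper-tail) = 0.00000
→ bracket: p<0.01

p-value bracket: p<0.01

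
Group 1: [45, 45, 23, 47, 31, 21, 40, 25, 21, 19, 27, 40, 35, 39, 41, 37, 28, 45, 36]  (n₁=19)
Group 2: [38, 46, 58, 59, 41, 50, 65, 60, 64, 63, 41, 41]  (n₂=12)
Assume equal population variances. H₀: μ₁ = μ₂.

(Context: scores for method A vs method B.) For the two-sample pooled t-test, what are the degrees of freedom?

df = n₁ + n₂ − 2 = 19 + 12 − 2 = 29

degrees of freedom = 29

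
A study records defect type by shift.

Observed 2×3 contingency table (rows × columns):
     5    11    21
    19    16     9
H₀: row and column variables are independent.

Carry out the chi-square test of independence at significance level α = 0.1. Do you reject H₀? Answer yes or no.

reject H₀: yes

Row totals [37, 44], col totals [24, 27, 30], n=81
χ² = (5−10.96)²/10.96 + (11−12.33)²/12.33 + (21−13.70)²/13.70 + (19−13.04)²/13.04 + (16−14.67)²/14.67 + (9−16.30)²/16.30 = 13.3876
df = 2
p-value (upper-tail) = 0.00124
At α=0.1: p < α → reject H₀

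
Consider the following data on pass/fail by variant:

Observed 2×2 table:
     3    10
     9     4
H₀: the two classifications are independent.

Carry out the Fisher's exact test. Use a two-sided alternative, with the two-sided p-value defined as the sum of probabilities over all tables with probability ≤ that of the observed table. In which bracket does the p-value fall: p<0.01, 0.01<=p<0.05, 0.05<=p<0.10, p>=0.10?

Margins: r₁=13, r₂=13, c₁=12, c₂=14, n=26
p_obs = C(13,3)·C(13,9)/C(26,12); sum pmf over tables with pmf ≤ p_obs
p-value (two-sided) = 0.04718
→ bracket: 0.01<=p<0.05

p-value bracket: 0.01<=p<0.05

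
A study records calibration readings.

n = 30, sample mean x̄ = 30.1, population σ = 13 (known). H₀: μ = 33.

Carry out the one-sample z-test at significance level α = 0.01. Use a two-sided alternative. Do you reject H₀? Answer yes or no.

reject H₀: no

SE = σ/√n = 13/√30 = 2.3735
z = (x̄−μ₀)/SE = (30.1−33)/2.3735 = -1.2218
p-value (two-sided) = 0.22177
At α=0.01: p ≥ α → fail to reject H₀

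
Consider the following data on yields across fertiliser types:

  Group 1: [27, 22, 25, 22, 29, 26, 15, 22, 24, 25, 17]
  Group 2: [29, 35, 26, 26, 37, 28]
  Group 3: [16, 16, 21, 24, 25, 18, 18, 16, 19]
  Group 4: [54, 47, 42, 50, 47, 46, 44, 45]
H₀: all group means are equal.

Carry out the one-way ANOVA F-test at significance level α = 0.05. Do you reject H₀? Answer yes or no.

reject H₀: yes

Group means [23.09, 30.17, 19.22, 46.88], grand mean 28.912
SSB = Σnᵢ(x̄ᵢ−x̄)² = 3808.562; SSW = ΣΣ(x−x̄ᵢ)² = 474.173
MSB = 3808.562/3 = 1269.5208; MSW = 474.173/30 = 15.8058
F = MSB/MSW = 80.3201
df = (3, 30)
p-value (upper-tail) = 0.00000
At α=0.05: p < α → reject H₀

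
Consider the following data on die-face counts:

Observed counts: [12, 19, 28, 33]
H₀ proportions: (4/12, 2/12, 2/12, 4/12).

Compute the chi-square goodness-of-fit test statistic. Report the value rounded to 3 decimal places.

n = 92; E_i = n·p_i = [30.67, 15.33, 15.33, 30.67]
χ² = (12−30.67)²/30.67 + (19−15.33)²/15.33 + (28−15.33)²/15.33 + (33−30.67)²/30.67 = 22.8804
df = 3

test statistic = 22.880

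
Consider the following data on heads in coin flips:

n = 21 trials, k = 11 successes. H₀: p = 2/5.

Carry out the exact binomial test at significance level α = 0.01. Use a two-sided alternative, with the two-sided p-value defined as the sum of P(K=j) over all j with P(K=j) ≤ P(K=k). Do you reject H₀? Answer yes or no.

reject H₀: no

Exact binomial: n=21, k=11, p₀=2/5=0.4000
P(X=j) = C(n,j)·p₀^j·(1−p₀)^(n−j); p = Σ P(X=j) over j with P(X=j) ≤ P(X=11)
p-value (two-sided) = 0.27012
At α=0.01: p ≥ α → fail to reject H₀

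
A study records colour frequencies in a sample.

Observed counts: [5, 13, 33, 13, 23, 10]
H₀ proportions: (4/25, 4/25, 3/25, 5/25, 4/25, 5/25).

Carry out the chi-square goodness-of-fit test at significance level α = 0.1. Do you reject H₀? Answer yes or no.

n = 97; E_i = n·p_i = [15.52, 15.52, 11.64, 19.40, 15.52, 19.40]
χ² = (5−15.52)²/15.52 + (13−15.52)²/15.52 + (33−11.64)²/11.64 + (13−19.40)²/19.40 + (23−15.52)²/15.52 + (10−19.40)²/19.40 = 57.0077
df = 5
p-value (upper-tail) = 0.00000
At α=0.1: p < α → reject H₀

reject H₀: yes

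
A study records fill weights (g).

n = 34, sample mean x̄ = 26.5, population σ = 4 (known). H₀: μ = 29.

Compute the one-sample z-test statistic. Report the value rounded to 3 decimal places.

SE = σ/√n = 4/√34 = 0.6860
z = (x̄−μ₀)/SE = (26.5−29)/0.6860 = -3.6443

test statistic = -3.644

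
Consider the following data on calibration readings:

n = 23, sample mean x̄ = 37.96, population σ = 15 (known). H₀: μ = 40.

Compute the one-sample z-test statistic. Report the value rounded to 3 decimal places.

SE = σ/√n = 15/√23 = 3.1277
z = (x̄−μ₀)/SE = (37.96−40)/3.1277 = -0.6522

test statistic = -0.652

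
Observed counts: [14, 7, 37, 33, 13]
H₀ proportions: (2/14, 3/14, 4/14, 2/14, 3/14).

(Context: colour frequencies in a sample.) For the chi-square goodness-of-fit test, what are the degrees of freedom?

degrees of freedom = 4

df = k − 1 = 5 − 1 = 4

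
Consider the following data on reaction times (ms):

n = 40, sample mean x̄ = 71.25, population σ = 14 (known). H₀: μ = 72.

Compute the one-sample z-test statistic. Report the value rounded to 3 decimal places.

SE = σ/√n = 14/√40 = 2.2136
z = (x̄−μ₀)/SE = (71.25−72)/2.2136 = -0.3388

test statistic = -0.339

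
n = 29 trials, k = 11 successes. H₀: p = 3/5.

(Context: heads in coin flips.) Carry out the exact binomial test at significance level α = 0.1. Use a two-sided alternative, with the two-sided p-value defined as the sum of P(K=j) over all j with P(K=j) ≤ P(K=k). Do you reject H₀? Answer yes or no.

reject H₀: yes

Exact binomial: n=29, k=11, p₀=3/5=0.6000
P(X=j) = C(n,j)·p₀^j·(1−p₀)^(n−j); p = Σ P(X=j) over j with P(X=j) ≤ P(X=11)
p-value (two-sided) = 0.02144
At α=0.1: p < α → reject H₀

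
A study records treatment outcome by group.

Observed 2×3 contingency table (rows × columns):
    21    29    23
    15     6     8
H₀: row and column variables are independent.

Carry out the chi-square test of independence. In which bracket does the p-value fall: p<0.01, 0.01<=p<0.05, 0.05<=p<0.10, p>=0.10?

p-value bracket: 0.05<=p<0.10

Row totals [73, 29], col totals [36, 35, 31], n=102
χ² = (21−25.76)²/25.76 + (29−25.05)²/25.05 + (23−22.19)²/22.19 + (15−10.24)²/10.24 + (6−9.95)²/9.95 + (8−8.81)²/8.81 = 5.3961
df = 2
p-value (upper-tail) = 0.06734
→ bracket: 0.05<=p<0.10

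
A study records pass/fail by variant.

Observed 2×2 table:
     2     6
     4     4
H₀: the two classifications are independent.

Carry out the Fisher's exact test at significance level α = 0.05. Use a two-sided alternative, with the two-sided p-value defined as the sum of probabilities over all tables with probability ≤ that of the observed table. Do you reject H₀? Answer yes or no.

Margins: r₁=8, r₂=8, c₁=6, c₂=10, n=16
p_obs = C(8,2)·C(8,4)/C(16,6); sum pmf over tables with pmf ≤ p_obs
p-value (two-sided) = 0.60839
At α=0.05: p ≥ α → fail to reject H₀

reject H₀: no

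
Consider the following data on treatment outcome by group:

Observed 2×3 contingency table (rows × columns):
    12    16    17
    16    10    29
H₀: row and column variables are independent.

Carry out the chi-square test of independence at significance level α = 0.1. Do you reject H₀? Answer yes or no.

reject H₀: no

Row totals [45, 55], col totals [28, 26, 46], n=100
χ² = (12−12.60)²/12.60 + (16−11.70)²/11.70 + (17−20.70)²/20.70 + (16−15.40)²/15.40 + (10−14.30)²/14.30 + (29−25.30)²/25.30 = 4.1278
df = 2
p-value (upper-tail) = 0.12696
At α=0.1: p ≥ α → fail to reject H₀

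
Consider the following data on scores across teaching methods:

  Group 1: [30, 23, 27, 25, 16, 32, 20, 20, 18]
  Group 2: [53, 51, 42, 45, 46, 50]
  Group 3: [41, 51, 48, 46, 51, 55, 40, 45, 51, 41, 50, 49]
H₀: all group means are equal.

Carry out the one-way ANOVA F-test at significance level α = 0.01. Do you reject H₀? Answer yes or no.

reject H₀: yes

Group means [23.44, 47.83, 47.33], grand mean 39.481
SSB = Σnᵢ(x̄ᵢ−x̄)² = 3473.019; SSW = ΣΣ(x−x̄ᵢ)² = 577.722
MSB = 3473.019/2 = 1736.5093; MSW = 577.722/24 = 24.0718
F = MSB/MSW = 72.1389
df = (2, 24)
p-value (upper-tail) = 0.00000
At α=0.01: p < α → reject H₀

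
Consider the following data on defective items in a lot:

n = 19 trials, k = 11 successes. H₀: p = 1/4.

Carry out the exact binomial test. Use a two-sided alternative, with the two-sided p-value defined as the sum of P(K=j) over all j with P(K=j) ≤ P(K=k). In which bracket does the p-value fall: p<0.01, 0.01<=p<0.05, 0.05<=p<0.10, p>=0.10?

p-value bracket: p<0.01

Exact binomial: n=19, k=11, p₀=1/4=0.2500
P(X=j) = C(n,j)·p₀^j·(1−p₀)^(n−j); p = Σ P(X=j) over j with P(X=j) ≤ P(X=11)
p-value (two-sided) = 0.00229
→ bracket: p<0.01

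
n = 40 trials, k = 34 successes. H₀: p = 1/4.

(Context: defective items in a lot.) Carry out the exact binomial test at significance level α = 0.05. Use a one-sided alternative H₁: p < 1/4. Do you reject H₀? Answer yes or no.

Exact binomial: n=40, k=34, p₀=1/4=0.2500
P(X≤34) from Σ C(n,i)·p₀^i·(1−p₀)^(n−i)
p-value (one-sided, H₁ less) = 1.00000
At α=0.05: p ≥ α → fail to reject H₀

reject H₀: no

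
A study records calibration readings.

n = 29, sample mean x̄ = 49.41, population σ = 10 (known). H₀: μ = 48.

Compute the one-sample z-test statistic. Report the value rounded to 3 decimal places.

SE = σ/√n = 10/√29 = 1.8570
z = (x̄−μ₀)/SE = (49.41−48)/1.8570 = 0.7593

test statistic = 0.759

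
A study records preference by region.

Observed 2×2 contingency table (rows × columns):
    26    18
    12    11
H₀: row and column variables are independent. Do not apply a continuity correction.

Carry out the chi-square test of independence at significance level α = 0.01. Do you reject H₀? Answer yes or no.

Row totals [44, 23], col totals [38, 29], n=67
χ² = (26−24.96)²/24.96 + (18−19.04)²/19.04 + (12−13.04)²/13.04 + (11−9.96)²/9.96 = 0.2944
df = 1
p-value (upper-tail) = 0.58743
At α=0.01: p ≥ α → fail to reject H₀

reject H₀: no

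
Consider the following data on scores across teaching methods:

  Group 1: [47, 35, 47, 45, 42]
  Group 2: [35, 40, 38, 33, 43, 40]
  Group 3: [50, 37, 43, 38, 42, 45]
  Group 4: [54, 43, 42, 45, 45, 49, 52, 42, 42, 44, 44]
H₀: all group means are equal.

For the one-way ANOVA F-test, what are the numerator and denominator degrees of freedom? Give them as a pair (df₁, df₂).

k = 4 groups, N = 28 total
df = (k−1, N−k) = (4−1, 28−4) = (3, 24)

degrees of freedom = [3, 24]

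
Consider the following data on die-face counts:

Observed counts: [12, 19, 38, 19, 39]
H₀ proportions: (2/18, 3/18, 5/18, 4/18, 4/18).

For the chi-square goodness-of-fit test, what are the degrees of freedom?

df = k − 1 = 5 − 1 = 4

degrees of freedom = 4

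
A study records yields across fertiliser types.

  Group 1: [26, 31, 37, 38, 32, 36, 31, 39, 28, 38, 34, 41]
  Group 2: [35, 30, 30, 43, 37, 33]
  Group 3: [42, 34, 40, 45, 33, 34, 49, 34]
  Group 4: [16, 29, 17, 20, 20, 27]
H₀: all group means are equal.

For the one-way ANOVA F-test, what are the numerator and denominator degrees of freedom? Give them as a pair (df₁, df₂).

k = 4 groups, N = 32 total
df = (k−1, N−k) = (4−1, 32−4) = (3, 28)

degrees of freedom = [3, 28]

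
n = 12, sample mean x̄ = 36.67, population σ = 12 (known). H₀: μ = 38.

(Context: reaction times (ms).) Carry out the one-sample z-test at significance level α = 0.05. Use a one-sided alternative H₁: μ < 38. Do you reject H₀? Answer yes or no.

reject H₀: no

SE = σ/√n = 12/√12 = 3.4641
z = (x̄−μ₀)/SE = (36.67−38)/3.4641 = -0.3839
p-value (one-sided, H₁ less) = 0.35051
At α=0.05: p ≥ α → fail to reject H₀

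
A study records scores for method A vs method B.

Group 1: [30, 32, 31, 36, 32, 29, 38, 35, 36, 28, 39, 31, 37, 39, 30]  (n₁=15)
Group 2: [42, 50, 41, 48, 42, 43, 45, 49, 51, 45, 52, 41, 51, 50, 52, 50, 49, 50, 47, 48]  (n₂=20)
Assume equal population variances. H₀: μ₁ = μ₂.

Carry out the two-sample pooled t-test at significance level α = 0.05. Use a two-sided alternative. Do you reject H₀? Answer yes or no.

reject H₀: yes

x̄₁=33.533, s₁=3.777, n₁=15
x̄₂=47.300, s₂=3.785, n₂=20
s_p² = [14·3.777² + 19·3.785²]/33 = 14.3010
SE = √(s_p²·(1/15+1/20)) = 1.2917
t = (33.533−47.300)/1.2917 = -10.6579
df = 33
p-value (two-sided) = 0.00000
At α=0.05: p < α → reject H₀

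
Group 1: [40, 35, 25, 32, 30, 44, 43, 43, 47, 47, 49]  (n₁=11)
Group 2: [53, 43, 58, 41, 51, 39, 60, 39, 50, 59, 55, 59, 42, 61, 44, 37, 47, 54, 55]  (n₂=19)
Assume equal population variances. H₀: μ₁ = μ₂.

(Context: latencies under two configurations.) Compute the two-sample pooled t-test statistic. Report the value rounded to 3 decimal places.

test statistic = -3.392

x̄₁=39.545, s₁=7.904, n₁=11
x̄₂=49.842, s₂=8.071, n₂=19
s_p² = [10·7.904² + 18·8.071²]/28 = 64.1876
SE = √(s_p²·(1/11+1/19)) = 3.0354
t = (39.545−49.842)/3.0354 = -3.3922
df = 28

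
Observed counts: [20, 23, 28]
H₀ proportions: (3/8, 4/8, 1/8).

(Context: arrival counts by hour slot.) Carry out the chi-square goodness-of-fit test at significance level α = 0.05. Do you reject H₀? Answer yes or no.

n = 71; E_i = n·p_i = [26.62, 35.50, 8.88]
χ² = (20−26.62)²/26.62 + (23−35.50)²/35.50 + (28−8.88)²/8.88 = 47.2629
df = 2
p-value (upper-tail) = 0.00000
At α=0.05: p < α → reject H₀

reject H₀: yes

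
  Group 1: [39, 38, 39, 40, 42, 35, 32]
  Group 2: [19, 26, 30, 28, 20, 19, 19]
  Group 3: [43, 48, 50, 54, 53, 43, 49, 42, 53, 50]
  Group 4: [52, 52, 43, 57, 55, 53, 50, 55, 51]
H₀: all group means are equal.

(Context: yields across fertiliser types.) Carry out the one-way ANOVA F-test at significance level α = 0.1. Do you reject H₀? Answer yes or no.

reject H₀: yes

Group means [37.86, 23.00, 48.50, 52.00], grand mean 41.788
SSB = Σnᵢ(x̄ᵢ−x̄)² = 3968.158; SSW = ΣΣ(x−x̄ᵢ)² = 515.357
MSB = 3968.158/3 = 1322.7193; MSW = 515.357/29 = 17.7709
F = MSB/MSW = 74.4316
df = (3, 29)
p-value (upper-tail) = 0.00000
At α=0.1: p < α → reject H₀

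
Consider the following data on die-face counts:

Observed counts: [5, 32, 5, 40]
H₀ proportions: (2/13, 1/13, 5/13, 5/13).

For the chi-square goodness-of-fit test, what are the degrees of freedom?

degrees of freedom = 3

df = k − 1 = 4 − 1 = 3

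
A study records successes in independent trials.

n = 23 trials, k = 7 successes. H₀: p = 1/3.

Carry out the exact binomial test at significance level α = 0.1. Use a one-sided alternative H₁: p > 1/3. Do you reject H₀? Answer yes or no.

Exact binomial: n=23, k=7, p₀=1/3=0.3333
P(X≥7) from Σ C(n,i)·p₀^i·(1−p₀)^(n−i)
p-value (one-sided, H₁ greater) = 0.68997
At α=0.1: p ≥ α → fail to reject H₀

reject H₀: no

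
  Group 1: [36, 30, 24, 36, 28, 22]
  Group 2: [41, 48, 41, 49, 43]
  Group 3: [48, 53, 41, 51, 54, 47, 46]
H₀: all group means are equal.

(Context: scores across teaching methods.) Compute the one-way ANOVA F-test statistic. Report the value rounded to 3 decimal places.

test statistic = 27.010

Group means [29.33, 44.40, 48.57], grand mean 41.000
SSB = Σnᵢ(x̄ᵢ−x̄)² = 1275.752; SSW = ΣΣ(x−x̄ᵢ)² = 354.248
MSB = 1275.752/2 = 637.8762; MSW = 354.248/15 = 23.6165
F = MSB/MSW = 27.0098
df = (2, 15)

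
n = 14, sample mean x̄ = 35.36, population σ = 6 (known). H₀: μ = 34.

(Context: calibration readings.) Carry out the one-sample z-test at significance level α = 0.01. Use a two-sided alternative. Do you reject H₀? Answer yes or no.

SE = σ/√n = 6/√14 = 1.6036
z = (x̄−μ₀)/SE = (35.36−34)/1.6036 = 0.8481
p-value (two-sided) = 0.39638
At α=0.01: p ≥ α → fail to reject H₀

reject H₀: no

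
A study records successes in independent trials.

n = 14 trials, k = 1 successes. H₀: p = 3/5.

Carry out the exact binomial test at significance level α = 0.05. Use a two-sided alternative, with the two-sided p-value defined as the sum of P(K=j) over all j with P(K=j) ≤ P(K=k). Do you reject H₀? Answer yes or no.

reject H₀: yes

Exact binomial: n=14, k=1, p₀=3/5=0.6000
P(X=j) = C(n,j)·p₀^j·(1−p₀)^(n−j); p = Σ P(X=j) over j with P(X=j) ≤ P(X=1)
p-value (two-sided) = 0.00006
At α=0.05: p < α → reject H₀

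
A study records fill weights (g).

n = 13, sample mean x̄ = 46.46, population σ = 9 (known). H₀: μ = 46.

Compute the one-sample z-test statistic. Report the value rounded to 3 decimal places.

SE = σ/√n = 9/√13 = 2.4962
z = (x̄−μ₀)/SE = (46.46−46)/2.4962 = 0.1843

test statistic = 0.184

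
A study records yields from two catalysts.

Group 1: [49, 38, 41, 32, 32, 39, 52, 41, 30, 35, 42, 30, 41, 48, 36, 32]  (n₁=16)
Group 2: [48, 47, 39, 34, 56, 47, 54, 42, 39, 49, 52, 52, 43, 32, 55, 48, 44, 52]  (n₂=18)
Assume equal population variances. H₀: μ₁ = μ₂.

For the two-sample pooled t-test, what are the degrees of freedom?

df = n₁ + n₂ − 2 = 16 + 18 − 2 = 32

degrees of freedom = 32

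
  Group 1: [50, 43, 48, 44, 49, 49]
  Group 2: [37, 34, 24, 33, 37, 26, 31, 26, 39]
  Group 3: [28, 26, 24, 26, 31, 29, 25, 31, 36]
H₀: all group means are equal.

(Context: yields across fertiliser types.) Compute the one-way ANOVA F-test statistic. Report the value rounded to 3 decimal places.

test statistic = 35.723

Group means [47.17, 31.89, 28.44], grand mean 34.417
SSB = Σnᵢ(x̄ᵢ−x̄)² = 1353.889; SSW = ΣΣ(x−x̄ᵢ)² = 397.944
MSB = 1353.889/2 = 676.9444; MSW = 397.944/21 = 18.9497
F = MSB/MSW = 35.7232
df = (2, 21)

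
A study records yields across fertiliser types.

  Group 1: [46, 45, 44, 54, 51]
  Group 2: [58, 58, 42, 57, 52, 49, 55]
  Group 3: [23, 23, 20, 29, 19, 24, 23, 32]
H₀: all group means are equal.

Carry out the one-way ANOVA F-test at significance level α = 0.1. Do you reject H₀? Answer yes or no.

reject H₀: yes

Group means [48.00, 53.00, 24.12], grand mean 40.200
SSB = Σnᵢ(x̄ᵢ−x̄)² = 3518.325; SSW = ΣΣ(x−x̄ᵢ)² = 414.875
MSB = 3518.325/2 = 1759.1625; MSW = 414.875/17 = 24.4044
F = MSB/MSW = 72.0838
df = (2, 17)
p-value (upper-tail) = 0.00000
At α=0.1: p < α → reject H₀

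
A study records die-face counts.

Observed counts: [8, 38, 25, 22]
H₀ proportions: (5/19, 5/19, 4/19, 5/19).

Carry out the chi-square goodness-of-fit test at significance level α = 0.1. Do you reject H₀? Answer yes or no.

n = 93; E_i = n·p_i = [24.47, 24.47, 19.58, 24.47]
χ² = (8−24.47)²/24.47 + (38−24.47)²/24.47 + (25−19.58)²/19.58 + (22−24.47)²/24.47 = 20.3156
df = 3
p-value (upper-tail) = 0.00015
At α=0.1: p < α → reject H₀

reject H₀: yes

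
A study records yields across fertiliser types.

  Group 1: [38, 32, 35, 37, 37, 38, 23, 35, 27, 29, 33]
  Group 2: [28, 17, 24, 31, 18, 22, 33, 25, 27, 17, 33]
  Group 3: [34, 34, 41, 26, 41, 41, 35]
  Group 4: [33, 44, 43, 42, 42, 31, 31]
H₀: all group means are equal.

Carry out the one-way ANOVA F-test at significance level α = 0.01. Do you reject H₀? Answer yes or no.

Group means [33.09, 25.00, 36.00, 38.00], grand mean 32.139
SSB = Σnᵢ(x̄ᵢ−x̄)² = 915.396; SSW = ΣΣ(x−x̄ᵢ)² = 1006.909
MSB = 915.396/3 = 305.1322; MSW = 1006.909/32 = 31.4659
F = MSB/MSW = 9.6972
df = (3, 32)
p-value (upper-tail) = 0.00011
At α=0.01: p < α → reject H₀

reject H₀: yes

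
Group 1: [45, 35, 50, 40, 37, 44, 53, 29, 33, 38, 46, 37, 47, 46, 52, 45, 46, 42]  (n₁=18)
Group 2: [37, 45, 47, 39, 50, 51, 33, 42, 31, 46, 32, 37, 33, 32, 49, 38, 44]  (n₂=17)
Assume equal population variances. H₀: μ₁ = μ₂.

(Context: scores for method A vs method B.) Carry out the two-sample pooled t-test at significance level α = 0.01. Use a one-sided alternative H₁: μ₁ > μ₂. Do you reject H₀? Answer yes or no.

x̄₁=42.500, s₁=6.618, n₁=18
x̄₂=40.353, s₂=6.891, n₂=17
s_p² = [17·6.618² + 16·6.891²]/33 = 45.5873
SE = √(s_p²·(1/18+1/17)) = 2.2835
t = (42.500−40.353)/2.2835 = 0.9403
df = 33
p-value (one-sided, H₁ greater) = 0.17696
At α=0.01: p ≥ α → fail to reject H₀

reject H₀: no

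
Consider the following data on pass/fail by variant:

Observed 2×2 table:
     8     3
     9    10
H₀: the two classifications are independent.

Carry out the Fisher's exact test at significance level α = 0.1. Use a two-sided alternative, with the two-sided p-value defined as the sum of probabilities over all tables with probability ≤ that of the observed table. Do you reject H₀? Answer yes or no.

Margins: r₁=11, r₂=19, c₁=17, c₂=13, n=30
p_obs = C(11,8)·C(19,9)/C(30,17); sum pmf over tables with pmf ≤ p_obs
p-value (two-sided) = 0.25949
At α=0.1: p ≥ α → fail to reject H₀

reject H₀: no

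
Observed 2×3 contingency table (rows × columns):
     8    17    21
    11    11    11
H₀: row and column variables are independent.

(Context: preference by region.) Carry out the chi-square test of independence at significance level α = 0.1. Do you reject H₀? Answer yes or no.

reject H₀: no

Row totals [46, 33], col totals [19, 28, 32], n=79
χ² = (8−11.06)²/11.06 + (17−16.30)²/16.30 + (21−18.63)²/18.63 + (11−7.94)²/7.94 + (11−11.70)²/11.70 + (11−13.37)²/13.37 = 2.8216
df = 2
p-value (upper-tail) = 0.24395
At α=0.1: p ≥ α → fail to reject H₀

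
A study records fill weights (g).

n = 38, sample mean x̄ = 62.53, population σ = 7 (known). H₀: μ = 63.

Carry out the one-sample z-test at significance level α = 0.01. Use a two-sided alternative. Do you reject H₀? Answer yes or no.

reject H₀: no

SE = σ/√n = 7/√38 = 1.1355
z = (x̄−μ₀)/SE = (62.53−63)/1.1355 = -0.4139
p-value (two-sided) = 0.67895
At α=0.01: p ≥ α → fail to reject H₀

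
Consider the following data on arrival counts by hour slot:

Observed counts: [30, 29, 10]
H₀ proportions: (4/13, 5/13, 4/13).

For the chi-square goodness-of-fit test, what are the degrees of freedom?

df = k − 1 = 3 − 1 = 2

degrees of freedom = 2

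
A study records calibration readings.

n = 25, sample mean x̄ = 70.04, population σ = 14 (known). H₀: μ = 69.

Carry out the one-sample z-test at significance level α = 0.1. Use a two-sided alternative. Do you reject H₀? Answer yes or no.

reject H₀: no

SE = σ/√n = 14/√25 = 2.8000
z = (x̄−μ₀)/SE = (70.04−69)/2.8000 = 0.3714
p-value (two-sided) = 0.71032
At α=0.1: p ≥ α → fail to reject H₀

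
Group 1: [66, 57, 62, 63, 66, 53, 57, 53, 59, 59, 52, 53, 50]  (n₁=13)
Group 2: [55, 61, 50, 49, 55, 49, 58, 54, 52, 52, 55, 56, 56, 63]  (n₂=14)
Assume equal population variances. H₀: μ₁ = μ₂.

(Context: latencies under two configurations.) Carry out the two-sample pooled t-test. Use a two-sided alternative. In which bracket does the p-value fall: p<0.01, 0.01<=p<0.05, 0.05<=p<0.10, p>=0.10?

p-value bracket: p>=0.10

x̄₁=57.692, s₁=5.376, n₁=13
x̄₂=54.643, s₂=4.162, n₂=14
s_p² = [12·5.376² + 13·4.162²]/25 = 22.8793
SE = √(s_p²·(1/13+1/14)) = 1.8423
t = (57.692−54.643)/1.8423 = 1.6552
df = 25
p-value (two-sided) = 0.11038
→ bracket: p>=0.10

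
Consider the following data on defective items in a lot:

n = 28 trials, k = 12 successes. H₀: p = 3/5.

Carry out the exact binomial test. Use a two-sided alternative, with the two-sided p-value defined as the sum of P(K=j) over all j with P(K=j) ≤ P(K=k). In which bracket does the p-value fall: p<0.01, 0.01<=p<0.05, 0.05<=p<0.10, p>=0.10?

Exact binomial: n=28, k=12, p₀=3/5=0.6000
P(X=j) = C(n,j)·p₀^j·(1−p₀)^(n−j); p = Σ P(X=j) over j with P(X=j) ≤ P(X=12)
p-value (two-sided) = 0.08140
→ bracket: 0.05<=p<0.10

p-value bracket: 0.05<=p<0.10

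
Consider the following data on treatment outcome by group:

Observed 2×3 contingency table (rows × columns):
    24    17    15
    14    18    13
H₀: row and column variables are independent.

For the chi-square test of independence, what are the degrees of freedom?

df = (r−1)(c−1) = (2−1)·(3−1) = 2

degrees of freedom = 2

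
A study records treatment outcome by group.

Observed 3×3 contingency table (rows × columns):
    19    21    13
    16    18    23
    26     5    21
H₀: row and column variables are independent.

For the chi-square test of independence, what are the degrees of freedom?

df = (r−1)(c−1) = (3−1)·(3−1) = 4

degrees of freedom = 4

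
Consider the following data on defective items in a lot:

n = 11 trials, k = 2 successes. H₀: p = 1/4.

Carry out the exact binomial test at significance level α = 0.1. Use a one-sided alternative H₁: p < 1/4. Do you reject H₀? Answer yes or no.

reject H₀: no

Exact binomial: n=11, k=2, p₀=1/4=0.2500
P(X≤2) from Σ C(n,i)·p₀^i·(1−p₀)^(n−i)
p-value (one-sided, H₁ less) = 0.45520
At α=0.1: p ≥ α → fail to reject H₀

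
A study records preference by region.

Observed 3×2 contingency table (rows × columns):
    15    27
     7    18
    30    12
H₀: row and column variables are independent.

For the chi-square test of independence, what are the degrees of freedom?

df = (r−1)(c−1) = (3−1)·(2−1) = 2

degrees of freedom = 2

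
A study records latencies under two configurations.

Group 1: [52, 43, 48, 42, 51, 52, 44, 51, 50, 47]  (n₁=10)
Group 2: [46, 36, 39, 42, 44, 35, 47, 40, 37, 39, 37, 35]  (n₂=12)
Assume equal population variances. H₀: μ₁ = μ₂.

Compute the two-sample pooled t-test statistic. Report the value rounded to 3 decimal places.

test statistic = 4.800

x̄₁=48.000, s₁=3.830, n₁=10
x̄₂=39.750, s₂=4.159, n₂=12
s_p² = [9·3.830² + 11·4.159²]/20 = 16.1125
SE = √(s_p²·(1/10+1/12)) = 1.7187
t = (48.000−39.750)/1.7187 = 4.8001
df = 20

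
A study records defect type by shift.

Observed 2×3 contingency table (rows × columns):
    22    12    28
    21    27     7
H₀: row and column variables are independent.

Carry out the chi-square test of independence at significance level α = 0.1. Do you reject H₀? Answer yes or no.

reject H₀: yes

Row totals [62, 55], col totals [43, 39, 35], n=117
χ² = (22−22.79)²/22.79 + (12−20.67)²/20.67 + (28−18.55)²/18.55 + (21−20.21)²/20.21 + (27−18.33)²/18.33 + (7−16.45)²/16.45 = 18.0383
df = 2
p-value (upper-tail) = 0.00012
At α=0.1: p < α → reject H₀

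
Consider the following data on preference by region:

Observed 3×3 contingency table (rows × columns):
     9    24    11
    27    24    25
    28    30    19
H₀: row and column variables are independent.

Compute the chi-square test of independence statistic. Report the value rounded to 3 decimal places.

test statistic = 7.357

Row totals [44, 76, 77], col totals [64, 78, 55], n=197
χ² = (9−14.29)²/14.29 + (24−17.42)²/17.42 + (11−12.28)²/12.28 + (27−24.69)²/24.69 + (24−30.09)²/30.09 + (25−21.22)²/21.22 + (28−25.02)²/25.02 + (30−30.49)²/30.49 + (19−21.50)²/21.50 = 7.3567
df = 4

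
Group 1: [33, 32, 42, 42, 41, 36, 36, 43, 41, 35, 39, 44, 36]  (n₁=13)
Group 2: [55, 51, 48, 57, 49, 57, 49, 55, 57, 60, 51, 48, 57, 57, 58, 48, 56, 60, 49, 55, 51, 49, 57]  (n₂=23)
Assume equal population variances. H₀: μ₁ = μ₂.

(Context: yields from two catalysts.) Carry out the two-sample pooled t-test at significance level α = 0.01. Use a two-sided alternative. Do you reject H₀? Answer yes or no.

x̄₁=38.462, s₁=3.992, n₁=13
x̄₂=53.652, s₂=4.163, n₂=23
s_p² = [12·3.992² + 22·4.163²]/34 = 16.8367
SE = √(s_p²·(1/13+1/23)) = 1.4238
t = (38.462−53.652)/1.4238 = -10.6692
df = 34
p-value (two-sided) = 0.00000
At α=0.01: p < α → reject H₀

reject H₀: yes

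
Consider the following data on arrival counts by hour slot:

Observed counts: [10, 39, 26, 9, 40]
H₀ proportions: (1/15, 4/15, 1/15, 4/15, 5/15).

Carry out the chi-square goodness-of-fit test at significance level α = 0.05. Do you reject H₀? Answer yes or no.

n = 124; E_i = n·p_i = [8.27, 33.07, 8.27, 33.07, 41.33]
χ² = (10−8.27)²/8.27 + (39−33.07)²/33.07 + (26−8.27)²/8.27 + (9−33.07)²/33.07 + (40−41.33)²/41.33 = 57.0282
df = 4
p-value (upper-tail) = 0.00000
At α=0.05: p < α → reject H₀

reject H₀: yes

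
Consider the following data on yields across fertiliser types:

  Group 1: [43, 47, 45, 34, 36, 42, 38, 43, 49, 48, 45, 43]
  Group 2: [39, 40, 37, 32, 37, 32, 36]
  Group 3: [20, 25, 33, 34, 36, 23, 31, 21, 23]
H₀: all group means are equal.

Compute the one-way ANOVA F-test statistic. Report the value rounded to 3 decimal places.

Group means [42.75, 36.14, 27.33], grand mean 36.143
SSB = Σnᵢ(x̄ᵢ−x̄)² = 1222.321; SSW = ΣΣ(x−x̄ᵢ)² = 601.107
MSB = 1222.321/2 = 611.1607; MSW = 601.107/25 = 24.0443
F = MSB/MSW = 25.4181
df = (2, 25)

test statistic = 25.418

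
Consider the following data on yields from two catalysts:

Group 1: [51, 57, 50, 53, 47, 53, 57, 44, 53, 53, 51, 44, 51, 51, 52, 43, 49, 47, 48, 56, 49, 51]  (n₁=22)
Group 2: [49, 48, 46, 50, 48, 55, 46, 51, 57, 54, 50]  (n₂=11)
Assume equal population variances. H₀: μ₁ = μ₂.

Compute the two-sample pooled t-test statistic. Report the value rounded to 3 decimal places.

x̄₁=50.455, s₁=3.900, n₁=22
x̄₂=50.364, s₂=3.613, n₂=11
s_p² = [21·3.900² + 10·3.613²]/31 = 14.5161
SE = √(s_p²·(1/22+1/11)) = 1.4069
t = (50.455−50.364)/1.4069 = 0.0646
df = 31

test statistic = 0.065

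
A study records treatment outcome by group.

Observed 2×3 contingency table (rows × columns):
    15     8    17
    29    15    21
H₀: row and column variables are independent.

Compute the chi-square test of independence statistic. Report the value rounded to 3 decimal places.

test statistic = 1.117

Row totals [40, 65], col totals [44, 23, 38], n=105
χ² = (15−16.76)²/16.76 + (8−8.76)²/8.76 + (17−14.48)²/14.48 + (29−27.24)²/27.24 + (15−14.24)²/14.24 + (21−23.52)²/23.52 = 1.1170
df = 2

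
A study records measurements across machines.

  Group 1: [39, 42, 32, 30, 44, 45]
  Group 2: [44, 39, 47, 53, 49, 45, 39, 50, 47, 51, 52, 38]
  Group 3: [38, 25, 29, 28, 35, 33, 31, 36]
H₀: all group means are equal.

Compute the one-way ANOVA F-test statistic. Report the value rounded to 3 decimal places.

Group means [38.67, 46.17, 31.88], grand mean 40.038
SSB = Σnᵢ(x̄ᵢ−x̄)² = 995.087; SSW = ΣΣ(x−x̄ᵢ)² = 639.875
MSB = 995.087/2 = 497.5433; MSW = 639.875/23 = 27.8207
F = MSB/MSW = 17.8840
df = (2, 23)

test statistic = 17.884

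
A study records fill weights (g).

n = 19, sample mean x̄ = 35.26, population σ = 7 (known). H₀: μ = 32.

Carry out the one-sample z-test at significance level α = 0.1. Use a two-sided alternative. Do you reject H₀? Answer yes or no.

SE = σ/√n = 7/√19 = 1.6059
z = (x̄−μ₀)/SE = (35.26−32)/1.6059 = 2.0300
p-value (two-sided) = 0.04236
At α=0.1: p < α → reject H₀

reject H₀: yes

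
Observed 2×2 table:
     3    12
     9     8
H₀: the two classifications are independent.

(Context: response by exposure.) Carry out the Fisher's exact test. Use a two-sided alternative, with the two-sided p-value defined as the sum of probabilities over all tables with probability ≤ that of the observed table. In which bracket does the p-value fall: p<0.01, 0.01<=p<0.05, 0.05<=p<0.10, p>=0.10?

Margins: r₁=15, r₂=17, c₁=12, c₂=20, n=32
p_obs = C(15,3)·C(17,9)/C(32,12); sum pmf over tables with pmf ≤ p_obs
p-value (two-sided) = 0.07587
→ bracket: 0.05<=p<0.10

p-value bracket: 0.05<=p<0.10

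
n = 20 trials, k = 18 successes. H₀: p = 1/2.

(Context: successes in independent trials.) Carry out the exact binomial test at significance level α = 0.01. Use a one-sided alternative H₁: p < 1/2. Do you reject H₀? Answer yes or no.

reject H₀: no

Exact binomial: n=20, k=18, p₀=1/2=0.5000
P(X≤18) from Σ C(n,i)·p₀^i·(1−p₀)^(n−i)
p-value (one-sided, H₁ less) = 0.99998
At α=0.01: p ≥ α → fail to reject H₀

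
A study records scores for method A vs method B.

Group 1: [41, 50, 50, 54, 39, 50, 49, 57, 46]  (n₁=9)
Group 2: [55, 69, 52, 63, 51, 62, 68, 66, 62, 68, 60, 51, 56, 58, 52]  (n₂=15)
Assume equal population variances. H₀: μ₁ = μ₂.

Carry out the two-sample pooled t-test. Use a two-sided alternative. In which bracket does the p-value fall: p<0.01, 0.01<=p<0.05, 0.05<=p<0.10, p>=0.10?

x̄₁=48.444, s₁=5.725, n₁=9
x̄₂=59.533, s₂=6.512, n₂=15
s_p² = [8·5.725² + 14·6.512²]/22 = 38.9071
SE = √(s_p²·(1/9+1/15)) = 2.6300
t = (48.444−59.533)/2.6300 = -4.2163
df = 22
p-value (two-sided) = 0.00036
→ bracket: p<0.01

p-value bracket: p<0.01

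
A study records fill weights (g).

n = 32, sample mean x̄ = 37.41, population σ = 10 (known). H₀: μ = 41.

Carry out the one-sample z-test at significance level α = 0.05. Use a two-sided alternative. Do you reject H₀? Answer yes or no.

SE = σ/√n = 10/√32 = 1.7678
z = (x̄−μ₀)/SE = (37.41−41)/1.7678 = -2.0308
p-value (two-sided) = 0.04227
At α=0.05: p < α → reject H₀

reject H₀: yes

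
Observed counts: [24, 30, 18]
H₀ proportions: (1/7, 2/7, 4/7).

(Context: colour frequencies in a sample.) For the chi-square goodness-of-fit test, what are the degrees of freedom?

degrees of freedom = 2

df = k − 1 = 3 − 1 = 2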